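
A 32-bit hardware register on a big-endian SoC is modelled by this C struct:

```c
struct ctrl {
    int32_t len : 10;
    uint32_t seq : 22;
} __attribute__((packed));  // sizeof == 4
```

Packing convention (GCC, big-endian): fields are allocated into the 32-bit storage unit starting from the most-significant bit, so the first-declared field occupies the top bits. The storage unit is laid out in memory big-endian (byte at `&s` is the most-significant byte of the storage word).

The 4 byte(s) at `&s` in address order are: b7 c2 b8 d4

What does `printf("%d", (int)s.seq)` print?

178388

[0]=0xb7 [1]=0xc2 [2]=0xb8 [3]=0xd4 (big-endian) → word 0xb7c2b8d4
len [22+:10] = (word>>22) & 0x3ff = 735
seq [0+:22] = (word>>0) & 0x3fffff = 178388  ←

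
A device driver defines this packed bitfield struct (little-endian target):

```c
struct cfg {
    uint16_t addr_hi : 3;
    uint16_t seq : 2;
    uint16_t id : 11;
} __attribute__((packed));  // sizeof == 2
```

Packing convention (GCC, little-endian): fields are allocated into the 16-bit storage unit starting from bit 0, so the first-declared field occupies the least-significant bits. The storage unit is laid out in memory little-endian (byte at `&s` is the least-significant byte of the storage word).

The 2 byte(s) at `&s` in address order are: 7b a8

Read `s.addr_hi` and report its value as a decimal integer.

3

[0]=0x7b [1]=0xa8 (little-endian) → word 0xa87b
addr_hi:3 @ bit 0 → (0xa87b>>0)&0x7 = 0x3  ←
seq:2 @ bit 3 → (0xa87b>>3)&0x3 = 0x3
id:11 @ bit 5 → (0xa87b>>5)&0x7ff = 0x543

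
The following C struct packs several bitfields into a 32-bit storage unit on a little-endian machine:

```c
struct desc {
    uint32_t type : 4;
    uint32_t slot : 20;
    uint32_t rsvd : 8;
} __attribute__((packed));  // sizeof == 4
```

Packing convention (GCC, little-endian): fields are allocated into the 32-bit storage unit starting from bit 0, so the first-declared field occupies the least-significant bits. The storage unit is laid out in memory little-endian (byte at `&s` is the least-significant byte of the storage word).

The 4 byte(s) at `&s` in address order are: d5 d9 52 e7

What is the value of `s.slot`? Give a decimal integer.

[0]=0xd5 [1]=0xd9 [2]=0x52 [3]=0xe7 (little-endian) → word 0xe752d9d5
type [0+:4] = (word>>0) & 0xf = 5
slot [4+:20] = (word>>4) & 0xfffff = 339357  ←
rsvd [24+:8] = (word>>24) & 0xff = 231

339357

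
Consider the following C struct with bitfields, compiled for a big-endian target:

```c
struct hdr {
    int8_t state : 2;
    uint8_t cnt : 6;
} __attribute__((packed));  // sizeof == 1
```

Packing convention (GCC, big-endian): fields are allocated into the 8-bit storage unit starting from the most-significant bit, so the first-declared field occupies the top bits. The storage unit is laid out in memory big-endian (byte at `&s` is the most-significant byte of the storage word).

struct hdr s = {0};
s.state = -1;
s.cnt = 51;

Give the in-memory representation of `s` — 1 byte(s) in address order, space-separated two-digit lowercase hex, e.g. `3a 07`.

state (2b) val=-1 bits=0x3 at bit 6: 0xc0
cnt (6b) val=51 bits=0x33 at bit 0: 0xf3
word = 0xf3 → big-endian bytes:
  [0]=0xf3

f3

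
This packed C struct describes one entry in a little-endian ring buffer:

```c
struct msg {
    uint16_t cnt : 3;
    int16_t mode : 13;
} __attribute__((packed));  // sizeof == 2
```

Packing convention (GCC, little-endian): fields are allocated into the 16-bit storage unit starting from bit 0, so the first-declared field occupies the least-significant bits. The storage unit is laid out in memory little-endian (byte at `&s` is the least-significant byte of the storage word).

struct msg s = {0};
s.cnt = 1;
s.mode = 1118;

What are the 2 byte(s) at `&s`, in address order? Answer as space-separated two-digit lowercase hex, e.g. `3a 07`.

f1 22

[0+:3] cnt=1 & 0x7 = 0x1; word=0x0001
[3+:13] mode=1118 & 0x1fff = 0x45e; word=0x22f1
word = 0x22f1 → little-endian bytes:
  [0]=0xf1  [1]=0x22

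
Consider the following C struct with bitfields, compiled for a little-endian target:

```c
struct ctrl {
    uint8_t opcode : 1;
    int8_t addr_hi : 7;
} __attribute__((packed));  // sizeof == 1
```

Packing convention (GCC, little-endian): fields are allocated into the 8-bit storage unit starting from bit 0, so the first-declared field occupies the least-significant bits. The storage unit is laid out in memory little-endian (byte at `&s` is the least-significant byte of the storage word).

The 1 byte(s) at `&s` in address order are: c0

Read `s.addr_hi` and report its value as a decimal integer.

[0]=0xc0 (little-endian) → word 0xc0
opcode [0+:1] = (word>>0) & 0x1 = 0
addr_hi [1+:7] = (word>>1) & 0x7f = 96  ←
addr_hi signed 7b, MSB=1: 96 - 128 = -32

-32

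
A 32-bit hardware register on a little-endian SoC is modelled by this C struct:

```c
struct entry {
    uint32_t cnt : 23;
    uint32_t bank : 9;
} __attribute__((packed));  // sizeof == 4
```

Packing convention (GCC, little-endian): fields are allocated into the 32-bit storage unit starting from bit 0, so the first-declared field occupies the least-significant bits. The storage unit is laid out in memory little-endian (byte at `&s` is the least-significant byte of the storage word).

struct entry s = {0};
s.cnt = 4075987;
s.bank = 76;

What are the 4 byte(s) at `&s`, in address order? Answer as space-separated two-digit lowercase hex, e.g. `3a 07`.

cnt (23b) val=4075987 bits=0x3e31d3 at bit 0: 0x003e31d3
bank (9b) val=76 bits=0x4c at bit 23: 0x263e31d3
word = 0x263e31d3 → little-endian bytes:
  [0]=0xd3  [1]=0x31  [2]=0x3e  [3]=0x26

d3 31 3e 26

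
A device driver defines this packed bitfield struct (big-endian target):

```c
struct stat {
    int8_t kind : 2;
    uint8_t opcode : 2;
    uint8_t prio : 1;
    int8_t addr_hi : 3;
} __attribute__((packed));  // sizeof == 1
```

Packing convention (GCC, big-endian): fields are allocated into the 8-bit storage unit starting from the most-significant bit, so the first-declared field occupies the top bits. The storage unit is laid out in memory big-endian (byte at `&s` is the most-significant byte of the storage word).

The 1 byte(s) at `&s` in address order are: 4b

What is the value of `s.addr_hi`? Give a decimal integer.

[0]=0x4b (big-endian) → word 0x4b
kind:2 @ bit 6 → (0x4b>>6)&0x3 = 0x1
opcode:2 @ bit 4 → (0x4b>>4)&0x3 = 0x0
prio:1 @ bit 3 → (0x4b>>3)&0x1 = 0x1
addr_hi:3 @ bit 0 → (0x4b>>0)&0x7 = 0x3  ←
addr_hi signed 3b, MSB=0: value = 3

3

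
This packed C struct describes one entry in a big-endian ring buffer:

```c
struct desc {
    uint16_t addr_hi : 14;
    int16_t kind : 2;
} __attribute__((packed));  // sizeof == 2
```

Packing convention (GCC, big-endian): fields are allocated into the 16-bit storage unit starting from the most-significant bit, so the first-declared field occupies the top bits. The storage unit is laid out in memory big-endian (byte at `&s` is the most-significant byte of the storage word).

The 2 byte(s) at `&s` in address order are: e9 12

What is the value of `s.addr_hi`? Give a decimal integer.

[0]=0xe9 [1]=0x12 (big-endian) → word 0xe912
addr_hi [2+:14] = (word>>2) & 0x3fff = 14916  ←
kind [0+:2] = (word>>0) & 0x3 = 2

14916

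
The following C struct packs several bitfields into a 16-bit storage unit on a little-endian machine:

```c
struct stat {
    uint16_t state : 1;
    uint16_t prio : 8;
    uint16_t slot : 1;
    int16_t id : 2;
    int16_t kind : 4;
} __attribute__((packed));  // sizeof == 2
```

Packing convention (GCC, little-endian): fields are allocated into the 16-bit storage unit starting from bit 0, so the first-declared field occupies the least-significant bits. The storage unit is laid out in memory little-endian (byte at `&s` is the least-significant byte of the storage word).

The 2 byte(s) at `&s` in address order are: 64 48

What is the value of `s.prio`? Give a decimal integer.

50

[0]=0x64 [1]=0x48 (little-endian) → word 0x4864
state [0+:1] = (word>>0) & 0x1 = 0
prio [1+:8] = (word>>1) & 0xff = 50  ←
slot [9+:1] = (word>>9) & 0x1 = 0
id [10+:2] = (word>>10) & 0x3 = 2
kind [12+:4] = (word>>12) & 0xf = 4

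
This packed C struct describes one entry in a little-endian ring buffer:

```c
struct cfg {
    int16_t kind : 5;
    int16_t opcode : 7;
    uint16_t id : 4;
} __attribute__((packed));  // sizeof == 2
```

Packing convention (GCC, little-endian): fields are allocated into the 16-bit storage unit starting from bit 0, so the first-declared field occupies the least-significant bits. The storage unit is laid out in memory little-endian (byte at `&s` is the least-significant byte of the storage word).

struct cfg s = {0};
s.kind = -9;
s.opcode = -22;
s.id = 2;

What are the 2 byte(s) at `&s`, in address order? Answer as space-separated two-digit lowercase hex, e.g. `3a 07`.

57 2d

kind:5 = -9 → 0x17 << 0 → word 0x0017
opcode:7 = -22 → 0x6a << 5 → word 0x0d57
id:4 = 2 → 0x2 << 12 → word 0x2d57
word = 0x2d57 → little-endian bytes:
  [0]=0x57  [1]=0x2d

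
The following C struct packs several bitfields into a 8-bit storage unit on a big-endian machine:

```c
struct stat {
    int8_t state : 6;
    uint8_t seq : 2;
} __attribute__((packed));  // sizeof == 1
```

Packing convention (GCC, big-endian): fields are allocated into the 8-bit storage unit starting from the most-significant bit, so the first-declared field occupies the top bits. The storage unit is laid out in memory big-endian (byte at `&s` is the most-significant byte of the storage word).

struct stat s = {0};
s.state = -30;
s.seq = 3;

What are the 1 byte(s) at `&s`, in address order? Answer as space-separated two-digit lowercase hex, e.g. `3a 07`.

state (6b) val=-30 bits=0x22 at bit 2: 0x88
seq (2b) val=3 bits=0x3 at bit 0: 0x8b
word = 0x8b → big-endian bytes:
  [0]=0x8b

8b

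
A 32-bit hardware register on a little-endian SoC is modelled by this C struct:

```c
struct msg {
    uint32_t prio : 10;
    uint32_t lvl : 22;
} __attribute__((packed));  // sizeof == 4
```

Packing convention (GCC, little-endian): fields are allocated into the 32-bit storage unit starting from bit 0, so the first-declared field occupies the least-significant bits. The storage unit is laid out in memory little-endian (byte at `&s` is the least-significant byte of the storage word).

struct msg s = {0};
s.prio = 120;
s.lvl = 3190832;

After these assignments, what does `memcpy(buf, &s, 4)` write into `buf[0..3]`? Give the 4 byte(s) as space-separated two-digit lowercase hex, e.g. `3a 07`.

78 c0 c0 c2

[0+:10] prio=120 & 0x3ff = 0x78; word=0x00000078
[10+:22] lvl=3190832 & 0x3fffff = 0x30b030; word=0xc2c0c078
word = 0xc2c0c078 → little-endian bytes:
  [0]=0x78  [1]=0xc0  [2]=0xc0  [3]=0xc2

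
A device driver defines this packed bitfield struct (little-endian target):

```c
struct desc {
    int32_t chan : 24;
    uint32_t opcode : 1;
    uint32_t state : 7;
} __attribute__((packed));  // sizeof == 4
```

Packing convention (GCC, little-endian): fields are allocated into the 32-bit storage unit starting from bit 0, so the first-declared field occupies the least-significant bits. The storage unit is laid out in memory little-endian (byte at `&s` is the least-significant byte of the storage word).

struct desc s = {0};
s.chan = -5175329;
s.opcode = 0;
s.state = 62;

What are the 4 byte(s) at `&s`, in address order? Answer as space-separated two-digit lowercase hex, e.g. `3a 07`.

df 07 b1 7c

chan (24b) val=-5175329 bits=0xb107df at bit 0: 0x00b107df
opcode (1b) val=0 bits=0x0 at bit 24: 0x00b107df
state (7b) val=62 bits=0x3e at bit 25: 0x7cb107df
word = 0x7cb107df → little-endian bytes:
  [0]=0xdf  [1]=0x07  [2]=0xb1  [3]=0x7c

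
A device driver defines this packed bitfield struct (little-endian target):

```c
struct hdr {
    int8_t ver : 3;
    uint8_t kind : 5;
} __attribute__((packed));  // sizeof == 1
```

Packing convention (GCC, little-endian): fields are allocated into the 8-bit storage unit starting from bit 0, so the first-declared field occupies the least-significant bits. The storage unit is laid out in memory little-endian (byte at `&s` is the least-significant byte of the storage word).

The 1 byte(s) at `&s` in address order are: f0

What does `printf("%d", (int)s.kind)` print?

30

[0]=0xf0 (little-endian) → word 0xf0
ver [0+:3] = (word>>0) & 0x7 = 0
kind [3+:5] = (word>>3) & 0x1f = 30  ←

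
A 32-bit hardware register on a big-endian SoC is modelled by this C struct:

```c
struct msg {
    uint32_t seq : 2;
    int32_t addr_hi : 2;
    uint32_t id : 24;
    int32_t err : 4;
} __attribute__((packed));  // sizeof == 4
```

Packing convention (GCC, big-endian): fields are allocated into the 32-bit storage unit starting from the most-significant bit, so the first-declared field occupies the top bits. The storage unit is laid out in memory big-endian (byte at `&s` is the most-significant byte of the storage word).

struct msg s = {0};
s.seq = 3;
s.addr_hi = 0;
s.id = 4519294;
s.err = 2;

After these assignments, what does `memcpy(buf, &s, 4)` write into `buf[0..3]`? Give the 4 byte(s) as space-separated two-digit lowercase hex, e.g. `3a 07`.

c4 4f 57 e2

seq (2b) val=3 bits=0x3 at bit 30: 0xc0000000
addr_hi (2b) val=0 bits=0x0 at bit 28: 0xc0000000
id (24b) val=4519294 bits=0x44f57e at bit 4: 0xc44f57e0
err (4b) val=2 bits=0x2 at bit 0: 0xc44f57e2
word = 0xc44f57e2 → big-endian bytes:
  [0]=0xc4  [1]=0x4f  [2]=0x57  [3]=0xe2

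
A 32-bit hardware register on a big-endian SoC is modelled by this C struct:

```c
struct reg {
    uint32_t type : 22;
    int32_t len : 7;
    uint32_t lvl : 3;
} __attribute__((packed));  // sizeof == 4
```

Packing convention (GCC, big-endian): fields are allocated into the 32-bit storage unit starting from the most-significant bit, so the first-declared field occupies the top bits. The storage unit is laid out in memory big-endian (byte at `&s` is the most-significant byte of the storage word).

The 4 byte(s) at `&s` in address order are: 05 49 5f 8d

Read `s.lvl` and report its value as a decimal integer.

5

[0]=0x05 [1]=0x49 [2]=0x5f [3]=0x8d (big-endian) → word 0x05495f8d
type [10+:22] = (word>>10) & 0x3fffff = 86615
len [3+:7] = (word>>3) & 0x7f = 113
lvl [0+:3] = (word>>0) & 0x7 = 5  ←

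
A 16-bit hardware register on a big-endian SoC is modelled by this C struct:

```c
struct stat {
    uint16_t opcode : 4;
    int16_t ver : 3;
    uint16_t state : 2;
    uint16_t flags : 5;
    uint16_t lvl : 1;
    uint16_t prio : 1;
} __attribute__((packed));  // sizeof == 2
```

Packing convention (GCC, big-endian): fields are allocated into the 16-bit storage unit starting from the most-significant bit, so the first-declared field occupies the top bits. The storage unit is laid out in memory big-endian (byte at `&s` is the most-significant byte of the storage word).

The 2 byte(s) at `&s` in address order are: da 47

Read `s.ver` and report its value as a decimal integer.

[0]=0xda [1]=0x47 (big-endian) → word 0xda47
opcode:4 @ bit 12 → (0xda47>>12)&0xf = 0xd
ver:3 @ bit 9 → (0xda47>>9)&0x7 = 0x5  ←
state:2 @ bit 7 → (0xda47>>7)&0x3 = 0x0
flags:5 @ bit 2 → (0xda47>>2)&0x1f = 0x11
lvl:1 @ bit 1 → (0xda47>>1)&0x1 = 0x1
prio:1 @ bit 0 → (0xda47>>0)&0x1 = 0x1
ver signed 3b, MSB=1: 5 - 8 = -3

-3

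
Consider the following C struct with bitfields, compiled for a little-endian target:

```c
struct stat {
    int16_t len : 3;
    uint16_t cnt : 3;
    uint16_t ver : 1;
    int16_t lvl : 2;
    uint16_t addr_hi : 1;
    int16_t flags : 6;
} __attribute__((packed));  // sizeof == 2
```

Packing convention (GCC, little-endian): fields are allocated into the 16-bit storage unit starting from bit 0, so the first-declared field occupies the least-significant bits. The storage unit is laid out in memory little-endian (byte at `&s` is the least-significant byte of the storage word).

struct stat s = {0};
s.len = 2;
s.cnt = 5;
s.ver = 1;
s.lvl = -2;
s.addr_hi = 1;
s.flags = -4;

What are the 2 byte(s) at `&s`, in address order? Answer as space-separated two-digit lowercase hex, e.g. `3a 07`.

[0+:3] len=2 & 0x7 = 0x2; word=0x0002
[3+:3] cnt=5 & 0x7 = 0x5; word=0x002a
[6+:1] ver=1 & 0x1 = 0x1; word=0x006a
[7+:2] lvl=-2 & 0x3 = 0x2; word=0x016a
[9+:1] addr_hi=1 & 0x1 = 0x1; word=0x036a
[10+:6] flags=-4 & 0x3f = 0x3c; word=0xf36a
word = 0xf36a → little-endian bytes:
  [0]=0x6a  [1]=0xf3

6a f3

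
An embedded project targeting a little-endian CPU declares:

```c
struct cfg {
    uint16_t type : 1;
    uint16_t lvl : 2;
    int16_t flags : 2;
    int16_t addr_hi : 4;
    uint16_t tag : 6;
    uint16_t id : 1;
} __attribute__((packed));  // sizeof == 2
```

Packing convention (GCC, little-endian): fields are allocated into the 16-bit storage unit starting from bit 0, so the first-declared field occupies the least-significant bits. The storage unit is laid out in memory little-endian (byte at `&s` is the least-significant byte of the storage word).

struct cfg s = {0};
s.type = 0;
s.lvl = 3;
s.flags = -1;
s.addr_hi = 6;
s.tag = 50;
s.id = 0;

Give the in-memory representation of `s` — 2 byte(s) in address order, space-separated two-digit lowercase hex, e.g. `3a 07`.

de 64

type (1b) val=0 bits=0x0 at bit 0: 0x0000
lvl (2b) val=3 bits=0x3 at bit 1: 0x0006
flags (2b) val=-1 bits=0x3 at bit 3: 0x001e
addr_hi (4b) val=6 bits=0x6 at bit 5: 0x00de
tag (6b) val=50 bits=0x32 at bit 9: 0x64de
id (1b) val=0 bits=0x0 at bit 15: 0x64de
word = 0x64de → little-endian bytes:
  [0]=0xde  [1]=0x64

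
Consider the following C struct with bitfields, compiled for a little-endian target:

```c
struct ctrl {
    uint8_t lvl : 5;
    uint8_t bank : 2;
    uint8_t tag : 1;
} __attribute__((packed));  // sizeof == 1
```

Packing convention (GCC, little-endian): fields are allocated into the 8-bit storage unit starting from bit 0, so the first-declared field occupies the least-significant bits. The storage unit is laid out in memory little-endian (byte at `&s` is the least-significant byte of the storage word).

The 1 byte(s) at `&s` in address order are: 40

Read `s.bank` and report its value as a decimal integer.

2

[0]=0x40 (little-endian) → word 0x40
lvl:5 @ bit 0 → (0x40>>0)&0x1f = 0x0
bank:2 @ bit 5 → (0x40>>5)&0x3 = 0x2  ←
tag:1 @ bit 7 → (0x40>>7)&0x1 = 0x0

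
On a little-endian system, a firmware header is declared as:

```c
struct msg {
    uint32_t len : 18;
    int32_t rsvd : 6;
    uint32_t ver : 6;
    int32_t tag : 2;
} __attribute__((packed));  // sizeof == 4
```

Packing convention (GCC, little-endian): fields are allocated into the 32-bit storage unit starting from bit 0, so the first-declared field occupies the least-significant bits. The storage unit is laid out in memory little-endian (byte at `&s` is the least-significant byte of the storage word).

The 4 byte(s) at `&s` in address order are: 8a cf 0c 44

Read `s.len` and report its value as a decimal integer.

53130

[0]=0x8a [1]=0xcf [2]=0x0c [3]=0x44 (little-endian) → word 0x440ccf8a
len [0+:18] = (word>>0) & 0x3ffff = 53130  ←
rsvd [18+:6] = (word>>18) & 0x3f = 3
ver [24+:6] = (word>>24) & 0x3f = 4
tag [30+:2] = (word>>30) & 0x3 = 1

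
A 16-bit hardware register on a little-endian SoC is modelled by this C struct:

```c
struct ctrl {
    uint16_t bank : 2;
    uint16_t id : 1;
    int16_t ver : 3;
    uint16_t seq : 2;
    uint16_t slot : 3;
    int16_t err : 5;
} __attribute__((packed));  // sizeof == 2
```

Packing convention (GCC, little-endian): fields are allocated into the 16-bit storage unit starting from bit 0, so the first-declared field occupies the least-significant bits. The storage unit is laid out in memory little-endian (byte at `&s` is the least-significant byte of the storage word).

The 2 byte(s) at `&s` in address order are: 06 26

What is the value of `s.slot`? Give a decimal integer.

[0]=0x06 [1]=0x26 (little-endian) → word 0x2606
bank [0+:2] = (word>>0) & 0x3 = 2
id [2+:1] = (word>>2) & 0x1 = 1
ver [3+:3] = (word>>3) & 0x7 = 0
seq [6+:2] = (word>>6) & 0x3 = 0
slot [8+:3] = (word>>8) & 0x7 = 6  ←
err [11+:5] = (word>>11) & 0x1f = 4

6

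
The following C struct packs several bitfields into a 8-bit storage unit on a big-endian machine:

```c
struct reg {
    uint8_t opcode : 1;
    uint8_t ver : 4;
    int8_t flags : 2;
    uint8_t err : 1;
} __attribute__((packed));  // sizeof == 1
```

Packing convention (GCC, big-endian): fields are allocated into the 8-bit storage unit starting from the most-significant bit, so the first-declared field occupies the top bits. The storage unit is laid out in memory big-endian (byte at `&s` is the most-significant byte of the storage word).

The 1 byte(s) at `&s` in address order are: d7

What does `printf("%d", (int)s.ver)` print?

[0]=0xd7 (big-endian) → word 0xd7
opcode [7+:1] = (word>>7) & 0x1 = 1
ver [3+:4] = (word>>3) & 0xf = 10  ←
flags [1+:2] = (word>>1) & 0x3 = 3
err [0+:1] = (word>>0) & 0x1 = 1

10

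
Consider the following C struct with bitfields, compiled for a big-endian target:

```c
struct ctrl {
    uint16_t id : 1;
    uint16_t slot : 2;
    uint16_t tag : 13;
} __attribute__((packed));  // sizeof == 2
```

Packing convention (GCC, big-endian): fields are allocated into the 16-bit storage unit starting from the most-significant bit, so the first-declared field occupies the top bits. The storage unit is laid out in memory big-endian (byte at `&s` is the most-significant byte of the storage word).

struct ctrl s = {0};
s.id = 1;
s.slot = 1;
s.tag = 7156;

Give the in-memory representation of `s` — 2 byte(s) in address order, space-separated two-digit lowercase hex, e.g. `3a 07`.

bb f4

id (1b) val=1 bits=0x1 at bit 15: 0x8000
slot (2b) val=1 bits=0x1 at bit 13: 0xa000
tag (13b) val=7156 bits=0x1bf4 at bit 0: 0xbbf4
word = 0xbbf4 → big-endian bytes:
  [0]=0xbb  [1]=0xf4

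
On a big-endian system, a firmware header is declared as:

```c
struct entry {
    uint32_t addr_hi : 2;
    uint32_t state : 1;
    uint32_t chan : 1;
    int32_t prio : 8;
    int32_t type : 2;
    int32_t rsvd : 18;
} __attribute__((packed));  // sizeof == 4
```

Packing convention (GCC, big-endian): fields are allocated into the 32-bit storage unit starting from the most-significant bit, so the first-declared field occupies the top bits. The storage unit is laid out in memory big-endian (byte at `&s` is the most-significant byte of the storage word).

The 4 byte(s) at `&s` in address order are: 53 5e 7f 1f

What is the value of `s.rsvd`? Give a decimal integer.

-98529

[0]=0x53 [1]=0x5e [2]=0x7f [3]=0x1f (big-endian) → word 0x535e7f1f
addr_hi [30+:2] = (word>>30) & 0x3 = 1
state [29+:1] = (word>>29) & 0x1 = 0
chan [28+:1] = (word>>28) & 0x1 = 1
prio [20+:8] = (word>>20) & 0xff = 53
type [18+:2] = (word>>18) & 0x3 = 3
rsvd [0+:18] = (word>>0) & 0x3ffff = 163615  ←
rsvd signed 18b, MSB=1: 163615 - 262144 = -98529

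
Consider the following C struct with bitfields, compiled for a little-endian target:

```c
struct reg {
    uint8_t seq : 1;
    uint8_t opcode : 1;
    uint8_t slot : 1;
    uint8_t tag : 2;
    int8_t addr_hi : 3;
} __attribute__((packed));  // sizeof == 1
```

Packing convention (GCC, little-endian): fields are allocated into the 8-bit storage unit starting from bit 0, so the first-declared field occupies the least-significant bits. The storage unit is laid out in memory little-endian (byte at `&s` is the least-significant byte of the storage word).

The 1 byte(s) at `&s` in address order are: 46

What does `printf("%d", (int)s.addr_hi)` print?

[0]=0x46 (little-endian) → word 0x46
seq:1 @ bit 0 → (0x46>>0)&0x1 = 0x0
opcode:1 @ bit 1 → (0x46>>1)&0x1 = 0x1
slot:1 @ bit 2 → (0x46>>2)&0x1 = 0x1
tag:2 @ bit 3 → (0x46>>3)&0x3 = 0x0
addr_hi:3 @ bit 5 → (0x46>>5)&0x7 = 0x2  ←
addr_hi signed 3b, MSB=0: value = 2

2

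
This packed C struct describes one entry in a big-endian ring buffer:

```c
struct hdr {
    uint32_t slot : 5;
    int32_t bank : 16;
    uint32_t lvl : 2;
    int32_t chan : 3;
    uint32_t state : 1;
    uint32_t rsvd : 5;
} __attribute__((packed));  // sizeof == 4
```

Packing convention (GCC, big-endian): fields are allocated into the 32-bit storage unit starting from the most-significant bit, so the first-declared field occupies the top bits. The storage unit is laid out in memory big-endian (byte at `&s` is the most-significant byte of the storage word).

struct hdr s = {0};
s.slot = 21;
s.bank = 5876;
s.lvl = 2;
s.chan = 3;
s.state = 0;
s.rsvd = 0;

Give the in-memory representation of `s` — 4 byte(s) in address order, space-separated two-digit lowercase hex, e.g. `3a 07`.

slot:5 = 21 → 0x15 << 27 → word 0xa8000000
bank:16 = 5876 → 0x16f4 << 11 → word 0xa8b7a000
lvl:2 = 2 → 0x2 << 9 → word 0xa8b7a400
chan:3 = 3 → 0x3 << 6 → word 0xa8b7a4c0
state:1 = 0 → 0x0 << 5 → word 0xa8b7a4c0
rsvd:5 = 0 → 0x0 << 0 → word 0xa8b7a4c0
word = 0xa8b7a4c0 → big-endian bytes:
  [0]=0xa8  [1]=0xb7  [2]=0xa4  [3]=0xc0

a8 b7 a4 c0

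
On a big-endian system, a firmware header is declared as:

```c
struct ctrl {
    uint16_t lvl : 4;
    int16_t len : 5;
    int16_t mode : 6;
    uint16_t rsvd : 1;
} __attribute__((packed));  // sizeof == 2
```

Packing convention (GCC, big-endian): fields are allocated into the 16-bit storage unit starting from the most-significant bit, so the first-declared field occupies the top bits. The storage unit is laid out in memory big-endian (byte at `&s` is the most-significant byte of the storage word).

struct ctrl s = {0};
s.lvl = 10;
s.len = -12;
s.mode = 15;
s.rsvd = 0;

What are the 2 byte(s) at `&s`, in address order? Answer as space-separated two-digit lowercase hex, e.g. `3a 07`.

lvl:4 = 10 → 0xa << 12 → word 0xa000
len:5 = -12 → 0x14 << 7 → word 0xaa00
mode:6 = 15 → 0xf << 1 → word 0xaa1e
rsvd:1 = 0 → 0x0 << 0 → word 0xaa1e
word = 0xaa1e → big-endian bytes:
  [0]=0xaa  [1]=0x1e

aa 1e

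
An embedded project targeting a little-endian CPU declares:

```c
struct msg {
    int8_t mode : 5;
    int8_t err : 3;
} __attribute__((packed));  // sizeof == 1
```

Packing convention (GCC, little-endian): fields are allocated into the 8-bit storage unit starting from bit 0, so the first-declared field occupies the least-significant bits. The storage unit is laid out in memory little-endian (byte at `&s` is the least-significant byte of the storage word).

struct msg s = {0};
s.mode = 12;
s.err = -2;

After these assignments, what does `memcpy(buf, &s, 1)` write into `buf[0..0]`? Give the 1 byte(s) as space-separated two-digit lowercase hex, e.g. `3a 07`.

mode:5 = 12 → 0xc << 0 → word 0x0c
err:3 = -2 → 0x6 << 5 → word 0xcc
word = 0xcc → little-endian bytes:
  [0]=0xcc

cc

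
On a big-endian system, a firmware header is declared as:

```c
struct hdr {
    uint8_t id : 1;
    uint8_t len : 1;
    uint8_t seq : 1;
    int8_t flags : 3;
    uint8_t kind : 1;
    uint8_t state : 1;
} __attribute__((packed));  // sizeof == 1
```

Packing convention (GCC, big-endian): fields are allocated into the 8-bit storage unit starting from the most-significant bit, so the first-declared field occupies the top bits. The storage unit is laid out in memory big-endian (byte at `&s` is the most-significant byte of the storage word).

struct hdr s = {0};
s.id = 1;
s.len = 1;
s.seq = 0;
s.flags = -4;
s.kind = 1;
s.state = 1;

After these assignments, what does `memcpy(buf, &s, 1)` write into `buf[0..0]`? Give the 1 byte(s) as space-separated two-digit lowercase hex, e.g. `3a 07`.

d3

id:1 = 1 → 0x1 << 7 → word 0x80
len:1 = 1 → 0x1 << 6 → word 0xc0
seq:1 = 0 → 0x0 << 5 → word 0xc0
flags:3 = -4 → 0x4 << 2 → word 0xd0
kind:1 = 1 → 0x1 << 1 → word 0xd2
state:1 = 1 → 0x1 << 0 → word 0xd3
word = 0xd3 → big-endian bytes:
  [0]=0xd3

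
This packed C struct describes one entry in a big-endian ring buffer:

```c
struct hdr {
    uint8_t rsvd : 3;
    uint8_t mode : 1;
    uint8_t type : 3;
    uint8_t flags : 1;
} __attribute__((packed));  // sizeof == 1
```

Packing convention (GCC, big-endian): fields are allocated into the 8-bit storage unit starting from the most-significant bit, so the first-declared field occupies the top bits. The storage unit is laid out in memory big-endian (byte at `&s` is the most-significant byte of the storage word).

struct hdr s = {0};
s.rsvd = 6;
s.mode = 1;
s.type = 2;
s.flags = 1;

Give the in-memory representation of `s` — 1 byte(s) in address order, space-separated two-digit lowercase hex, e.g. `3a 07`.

d5

rsvd (3b) val=6 bits=0x6 at bit 5: 0xc0
mode (1b) val=1 bits=0x1 at bit 4: 0xd0
type (3b) val=2 bits=0x2 at bit 1: 0xd4
flags (1b) val=1 bits=0x1 at bit 0: 0xd5
word = 0xd5 → big-endian bytes:
  [0]=0xd5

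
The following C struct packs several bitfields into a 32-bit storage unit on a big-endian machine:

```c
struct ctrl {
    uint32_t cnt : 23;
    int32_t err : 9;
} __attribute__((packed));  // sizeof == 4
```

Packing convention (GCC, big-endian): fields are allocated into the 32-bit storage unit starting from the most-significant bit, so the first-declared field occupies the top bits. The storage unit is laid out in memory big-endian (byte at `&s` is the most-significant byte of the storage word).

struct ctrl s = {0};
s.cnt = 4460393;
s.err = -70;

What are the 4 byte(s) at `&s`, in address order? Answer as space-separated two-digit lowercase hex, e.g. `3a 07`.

cnt:23 = 4460393 → 0x440f69 << 9 → word 0x881ed200
err:9 = -70 → 0x1ba << 0 → word 0x881ed3ba
word = 0x881ed3ba → big-endian bytes:
  [0]=0x88  [1]=0x1e  [2]=0xd3  [3]=0xba

88 1e d3 ba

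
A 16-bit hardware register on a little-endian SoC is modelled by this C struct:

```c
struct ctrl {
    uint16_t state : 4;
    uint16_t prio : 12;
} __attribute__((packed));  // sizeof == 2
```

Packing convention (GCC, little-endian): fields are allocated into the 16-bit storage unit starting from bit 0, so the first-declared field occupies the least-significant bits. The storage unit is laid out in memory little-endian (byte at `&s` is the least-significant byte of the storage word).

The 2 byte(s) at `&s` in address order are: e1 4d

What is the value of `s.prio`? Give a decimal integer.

[0]=0xe1 [1]=0x4d (little-endian) → word 0x4de1
state [0+:4] = (word>>0) & 0xf = 1
prio [4+:12] = (word>>4) & 0xfff = 1246  ←

1246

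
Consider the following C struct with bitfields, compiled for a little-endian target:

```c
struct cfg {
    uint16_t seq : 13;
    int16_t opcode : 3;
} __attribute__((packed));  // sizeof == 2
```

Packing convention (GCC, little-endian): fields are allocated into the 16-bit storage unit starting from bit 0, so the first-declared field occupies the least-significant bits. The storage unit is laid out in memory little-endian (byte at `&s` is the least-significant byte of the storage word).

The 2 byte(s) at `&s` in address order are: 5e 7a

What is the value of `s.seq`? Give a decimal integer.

[0]=0x5e [1]=0x7a (little-endian) → word 0x7a5e
seq:13 @ bit 0 → (0x7a5e>>0)&0x1fff = 0x1a5e  ←
opcode:3 @ bit 13 → (0x7a5e>>13)&0x7 = 0x3

6750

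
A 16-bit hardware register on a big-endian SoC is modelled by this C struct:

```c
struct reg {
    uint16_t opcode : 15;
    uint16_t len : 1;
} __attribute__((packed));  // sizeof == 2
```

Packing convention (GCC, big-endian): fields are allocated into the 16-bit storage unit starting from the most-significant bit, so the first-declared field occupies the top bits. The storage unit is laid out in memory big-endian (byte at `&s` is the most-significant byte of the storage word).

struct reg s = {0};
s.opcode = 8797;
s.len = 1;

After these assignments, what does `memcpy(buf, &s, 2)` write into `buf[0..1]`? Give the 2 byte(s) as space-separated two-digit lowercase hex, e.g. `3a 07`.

opcode (15b) val=8797 bits=0x225d at bit 1: 0x44ba
len (1b) val=1 bits=0x1 at bit 0: 0x44bb
word = 0x44bb → big-endian bytes:
  [0]=0x44  [1]=0xbb

44 bb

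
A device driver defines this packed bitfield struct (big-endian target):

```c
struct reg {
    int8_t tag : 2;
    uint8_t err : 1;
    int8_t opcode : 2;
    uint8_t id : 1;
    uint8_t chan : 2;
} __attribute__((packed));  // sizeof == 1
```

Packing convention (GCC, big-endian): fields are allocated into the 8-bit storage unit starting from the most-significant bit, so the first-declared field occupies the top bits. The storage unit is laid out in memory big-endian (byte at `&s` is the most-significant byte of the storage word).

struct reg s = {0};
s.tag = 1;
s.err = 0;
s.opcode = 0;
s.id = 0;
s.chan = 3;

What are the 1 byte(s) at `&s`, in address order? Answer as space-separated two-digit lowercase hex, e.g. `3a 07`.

43

tag:2 = 1 → 0x1 << 6 → word 0x40
err:1 = 0 → 0x0 << 5 → word 0x40
opcode:2 = 0 → 0x0 << 3 → word 0x40
id:1 = 0 → 0x0 << 2 → word 0x40
chan:2 = 3 → 0x3 << 0 → word 0x43
word = 0x43 → big-endian bytes:
  [0]=0x43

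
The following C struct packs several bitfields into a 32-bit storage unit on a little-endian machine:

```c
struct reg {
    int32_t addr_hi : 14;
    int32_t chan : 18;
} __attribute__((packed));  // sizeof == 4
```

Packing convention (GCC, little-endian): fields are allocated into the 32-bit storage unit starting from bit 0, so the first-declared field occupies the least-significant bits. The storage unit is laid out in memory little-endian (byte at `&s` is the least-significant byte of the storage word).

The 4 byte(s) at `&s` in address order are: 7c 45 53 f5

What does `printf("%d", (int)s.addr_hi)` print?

[0]=0x7c [1]=0x45 [2]=0x53 [3]=0xf5 (little-endian) → word 0xf553457c
addr_hi:14 @ bit 0 → (0xf553457c>>0)&0x3fff = 0x57c  ←
chan:18 @ bit 14 → (0xf553457c>>14)&0x3ffff = 0x3d54d
addr_hi signed 14b, MSB=0: value = 1404

1404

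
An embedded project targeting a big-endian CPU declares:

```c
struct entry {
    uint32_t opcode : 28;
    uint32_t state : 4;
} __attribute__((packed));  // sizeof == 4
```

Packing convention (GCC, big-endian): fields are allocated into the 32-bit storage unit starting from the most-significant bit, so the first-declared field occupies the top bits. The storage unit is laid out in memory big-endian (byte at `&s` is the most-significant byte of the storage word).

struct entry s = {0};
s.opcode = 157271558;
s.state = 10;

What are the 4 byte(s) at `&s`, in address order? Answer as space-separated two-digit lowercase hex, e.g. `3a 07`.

95 fc 60 6a

[4+:28] opcode=157271558 & 0xfffffff = 0x95fc606; word=0x95fc6060
[0+:4] state=10 & 0xf = 0xa; word=0x95fc606a
word = 0x95fc606a → big-endian bytes:
  [0]=0x95  [1]=0xfc  [2]=0x60  [3]=0x6a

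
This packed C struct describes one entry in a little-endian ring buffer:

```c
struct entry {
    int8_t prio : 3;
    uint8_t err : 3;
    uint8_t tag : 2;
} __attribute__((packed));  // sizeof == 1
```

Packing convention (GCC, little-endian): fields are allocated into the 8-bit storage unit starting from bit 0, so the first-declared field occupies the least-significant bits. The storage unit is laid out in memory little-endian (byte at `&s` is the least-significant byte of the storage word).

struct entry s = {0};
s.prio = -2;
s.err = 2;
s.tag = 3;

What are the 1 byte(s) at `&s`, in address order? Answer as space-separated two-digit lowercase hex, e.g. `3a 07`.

[0+:3] prio=-2 & 0x7 = 0x6; word=0x06
[3+:3] err=2 & 0x7 = 0x2; word=0x16
[6+:2] tag=3 & 0x3 = 0x3; word=0xd6
word = 0xd6 → little-endian bytes:
  [0]=0xd6

d6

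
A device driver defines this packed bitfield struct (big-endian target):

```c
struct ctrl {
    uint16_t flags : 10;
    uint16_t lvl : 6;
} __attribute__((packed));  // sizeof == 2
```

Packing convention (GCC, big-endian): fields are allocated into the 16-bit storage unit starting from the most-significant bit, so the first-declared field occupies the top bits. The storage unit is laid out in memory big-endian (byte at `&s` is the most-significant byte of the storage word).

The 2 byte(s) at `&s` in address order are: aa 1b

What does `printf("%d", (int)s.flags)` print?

680

[0]=0xaa [1]=0x1b (big-endian) → word 0xaa1b
flags [6+:10] = (word>>6) & 0x3ff = 680  ←
lvl [0+:6] = (word>>0) & 0x3f = 27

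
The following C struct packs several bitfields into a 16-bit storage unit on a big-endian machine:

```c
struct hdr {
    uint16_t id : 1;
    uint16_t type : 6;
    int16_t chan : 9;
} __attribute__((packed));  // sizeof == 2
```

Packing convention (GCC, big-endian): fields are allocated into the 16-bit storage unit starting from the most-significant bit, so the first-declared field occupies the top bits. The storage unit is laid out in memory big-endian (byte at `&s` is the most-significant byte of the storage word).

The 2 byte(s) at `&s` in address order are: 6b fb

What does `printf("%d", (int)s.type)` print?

[0]=0x6b [1]=0xfb (big-endian) → word 0x6bfb
id [15+:1] = (word>>15) & 0x1 = 0
type [9+:6] = (word>>9) & 0x3f = 53  ←
chan [0+:9] = (word>>0) & 0x1ff = 507

53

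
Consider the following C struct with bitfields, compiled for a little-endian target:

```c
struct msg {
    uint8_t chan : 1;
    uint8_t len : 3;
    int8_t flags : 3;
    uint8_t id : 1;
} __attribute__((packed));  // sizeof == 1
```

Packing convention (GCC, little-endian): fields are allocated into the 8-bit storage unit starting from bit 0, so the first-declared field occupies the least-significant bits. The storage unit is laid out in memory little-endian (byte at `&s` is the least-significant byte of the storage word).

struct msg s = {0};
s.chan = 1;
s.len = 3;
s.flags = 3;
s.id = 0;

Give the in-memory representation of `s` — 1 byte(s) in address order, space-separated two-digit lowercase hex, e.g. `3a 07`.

[0+:1] chan=1 & 0x1 = 0x1; word=0x01
[1+:3] len=3 & 0x7 = 0x3; word=0x07
[4+:3] flags=3 & 0x7 = 0x3; word=0x37
[7+:1] id=0 & 0x1 = 0x0; word=0x37
word = 0x37 → little-endian bytes:
  [0]=0x37

37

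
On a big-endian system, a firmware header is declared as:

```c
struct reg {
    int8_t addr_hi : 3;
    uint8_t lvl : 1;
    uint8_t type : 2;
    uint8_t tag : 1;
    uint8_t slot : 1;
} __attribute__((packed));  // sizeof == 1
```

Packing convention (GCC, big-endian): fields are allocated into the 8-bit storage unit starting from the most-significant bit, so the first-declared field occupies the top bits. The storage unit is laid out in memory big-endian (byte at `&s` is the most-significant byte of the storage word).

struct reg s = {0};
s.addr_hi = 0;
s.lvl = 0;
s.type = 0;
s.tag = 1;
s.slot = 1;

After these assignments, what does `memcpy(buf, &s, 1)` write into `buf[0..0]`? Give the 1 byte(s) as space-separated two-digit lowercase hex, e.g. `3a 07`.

[5+:3] addr_hi=0 & 0x7 = 0x0; word=0x00
[4+:1] lvl=0 & 0x1 = 0x0; word=0x00
[2+:2] type=0 & 0x3 = 0x0; word=0x00
[1+:1] tag=1 & 0x1 = 0x1; word=0x02
[0+:1] slot=1 & 0x1 = 0x1; word=0x03
word = 0x03 → big-endian bytes:
  [0]=0x03

03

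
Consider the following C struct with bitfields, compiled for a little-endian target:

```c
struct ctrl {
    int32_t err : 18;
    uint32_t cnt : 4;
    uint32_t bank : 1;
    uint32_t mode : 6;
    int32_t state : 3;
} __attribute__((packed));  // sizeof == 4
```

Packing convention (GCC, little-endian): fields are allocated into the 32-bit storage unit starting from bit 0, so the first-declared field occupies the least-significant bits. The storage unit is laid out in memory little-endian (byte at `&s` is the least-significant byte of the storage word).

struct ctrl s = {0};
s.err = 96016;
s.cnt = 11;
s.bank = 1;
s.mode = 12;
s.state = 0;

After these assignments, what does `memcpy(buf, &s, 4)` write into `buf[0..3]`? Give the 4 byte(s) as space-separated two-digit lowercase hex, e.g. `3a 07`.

10 77 6d 06

err:18 = 96016 → 0x17710 << 0 → word 0x00017710
cnt:4 = 11 → 0xb << 18 → word 0x002d7710
bank:1 = 1 → 0x1 << 22 → word 0x006d7710
mode:6 = 12 → 0xc << 23 → word 0x066d7710
state:3 = 0 → 0x0 << 29 → word 0x066d7710
word = 0x066d7710 → little-endian bytes:
  [0]=0x10  [1]=0x77  [2]=0x6d  [3]=0x06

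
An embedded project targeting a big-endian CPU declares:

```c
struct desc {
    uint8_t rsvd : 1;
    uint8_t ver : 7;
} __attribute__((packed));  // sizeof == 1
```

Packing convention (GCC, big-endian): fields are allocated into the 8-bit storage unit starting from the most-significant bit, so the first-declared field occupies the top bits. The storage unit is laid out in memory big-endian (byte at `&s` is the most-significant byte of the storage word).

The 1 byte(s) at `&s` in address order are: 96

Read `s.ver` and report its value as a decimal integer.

22

[0]=0x96 (big-endian) → word 0x96
rsvd:1 @ bit 7 → (0x96>>7)&0x1 = 0x1
ver:7 @ bit 0 → (0x96>>0)&0x7f = 0x16  ←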